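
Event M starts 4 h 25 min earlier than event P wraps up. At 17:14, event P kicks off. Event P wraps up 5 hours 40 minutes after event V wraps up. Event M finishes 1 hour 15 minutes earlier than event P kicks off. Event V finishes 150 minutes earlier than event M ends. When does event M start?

14:44

Event M ends at 17:14 − 75 min = 15:59.
Event V ends at 15:59 − 150 min = 13:29.
Event P ends at 13:29 + 340 min = 19:09.
Event M starts at 19:09 − 265 min = 14:44.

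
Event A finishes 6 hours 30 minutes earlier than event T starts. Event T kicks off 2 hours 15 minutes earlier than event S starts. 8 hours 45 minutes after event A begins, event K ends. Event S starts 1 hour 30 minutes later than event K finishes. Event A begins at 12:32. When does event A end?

Event K ends at 12:32 + 525 min = 21:17.
Event S starts at 21:17 + 90 min = 22:47.
Event T starts at 22:47 − 135 min = 20:32.
Event A ends at 20:32 − 390 min = 14:02.

14:02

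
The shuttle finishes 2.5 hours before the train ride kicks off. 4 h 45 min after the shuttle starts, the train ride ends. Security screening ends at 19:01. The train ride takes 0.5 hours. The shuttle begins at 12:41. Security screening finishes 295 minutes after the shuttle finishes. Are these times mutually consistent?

No

The train ride ends at 12:41 + 285 min = 17:26.
The train ride starts at 17:26 − 30 min = 16:56.
The shuttle ends at 16:56 − 150 min = 14:26.
Security screening ends at 14:26 + 295 min = 19:21.
But security screening is also said to end at 19:01 — a 20-minute conflict.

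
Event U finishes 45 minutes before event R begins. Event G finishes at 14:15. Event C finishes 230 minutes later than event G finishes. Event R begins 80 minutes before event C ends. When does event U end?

Event C ends at 14:15 + 230 min = 18:05.
Event R starts at 18:05 − 80 min = 16:45.
Event U ends at 16:45 − 45 min = 16:00.

16:00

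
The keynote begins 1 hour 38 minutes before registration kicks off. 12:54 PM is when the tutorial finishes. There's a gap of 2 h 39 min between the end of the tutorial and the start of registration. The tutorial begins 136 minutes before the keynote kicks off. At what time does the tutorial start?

Registration starts at 12:54 PM + 159 min = 3:33 PM.
The keynote starts at 3:33 PM − 98 min = 1:55 PM.
The tutorial starts at 1:55 PM − 136 min = 11:39 AM.

11:39 AM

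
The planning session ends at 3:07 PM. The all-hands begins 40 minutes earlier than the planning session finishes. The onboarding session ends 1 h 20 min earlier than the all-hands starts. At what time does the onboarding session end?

The all-hands starts at 3:07 PM − 40 min = 2:27 PM.
The onboarding session ends at 2:27 PM − 80 min = 1:07 PM.

1:07 PM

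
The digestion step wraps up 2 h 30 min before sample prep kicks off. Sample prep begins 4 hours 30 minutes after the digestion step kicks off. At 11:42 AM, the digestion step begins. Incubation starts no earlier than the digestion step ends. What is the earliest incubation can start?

1:42 PM

Sample prep starts at 11:42 AM + 270 min = 4:12 PM.
The digestion step ends at 4:12 PM − 150 min = 1:42 PM.
Incubation is bounded by the digestion step, so the earliest it can start is 1:42 PM.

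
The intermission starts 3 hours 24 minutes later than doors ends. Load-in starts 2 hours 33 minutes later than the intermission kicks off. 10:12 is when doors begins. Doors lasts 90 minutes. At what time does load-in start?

Doors ends at 10:12 + 90 min = 11:42.
The intermission starts at 11:42 + 204 min = 15:06.
Load-in starts at 15:06 + 153 min = 17:39.

17:39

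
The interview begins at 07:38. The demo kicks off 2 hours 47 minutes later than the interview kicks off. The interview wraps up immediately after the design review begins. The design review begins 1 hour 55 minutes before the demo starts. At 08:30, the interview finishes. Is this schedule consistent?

The demo starts at 07:38 + 167 min = 10:25.
The design review starts at 10:25 − 115 min = 08:30.
So the interview ends at 08:30.
That matches the stated 08:30, so the schedule is consistent.

Yes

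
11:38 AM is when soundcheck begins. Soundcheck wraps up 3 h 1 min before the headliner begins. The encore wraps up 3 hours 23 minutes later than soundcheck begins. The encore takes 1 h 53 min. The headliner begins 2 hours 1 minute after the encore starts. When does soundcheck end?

The encore ends at 11:38 AM + 203 min = 3:01 PM.
The encore starts at 3:01 PM − 113 min = 1:08 PM.
The headliner starts at 1:08 PM + 121 min = 3:09 PM.
Soundcheck ends at 3:09 PM − 181 min = 12:08 PM.

12:08 PM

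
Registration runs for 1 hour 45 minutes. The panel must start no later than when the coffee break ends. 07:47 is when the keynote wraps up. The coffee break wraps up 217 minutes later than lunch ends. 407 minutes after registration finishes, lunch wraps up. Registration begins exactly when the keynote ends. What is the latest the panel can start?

19:56

Registration starts at 07:47.
Registration ends at 07:47 + 105 min = 09:32.
Lunch ends at 09:32 + 407 min = 16:19.
The coffee break ends at 16:19 + 217 min = 19:56.
The panel is bounded by the coffee break, so the latest it can start is 19:56.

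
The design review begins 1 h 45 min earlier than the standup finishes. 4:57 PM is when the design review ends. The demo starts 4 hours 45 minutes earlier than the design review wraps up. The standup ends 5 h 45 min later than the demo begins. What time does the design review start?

4:12 PM

The demo starts at 4:57 PM − 285 min = 12:12 PM.
The standup ends at 12:12 PM + 345 min = 5:57 PM.
The design review starts at 5:57 PM − 105 min = 4:12 PM.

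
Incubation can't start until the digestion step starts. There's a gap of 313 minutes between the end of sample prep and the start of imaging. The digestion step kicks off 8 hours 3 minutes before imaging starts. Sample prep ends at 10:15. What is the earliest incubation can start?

07:25

Imaging starts at 10:15 + 313 min = 15:28.
The digestion step starts at 15:28 − 483 min = 07:25.
Incubation is bounded by the digestion step, so the earliest it can start is 07:25.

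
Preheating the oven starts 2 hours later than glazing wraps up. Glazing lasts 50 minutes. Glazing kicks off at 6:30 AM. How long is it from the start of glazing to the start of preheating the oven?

Glazing ends at 6:30 AM + 50 min = 7:20 AM.
Preheating the oven starts at 7:20 AM + 120 min = 9:20 AM.
From 6:30 AM to 9:20 AM is 2 hours 50 minutes.

2 hours 50 minutes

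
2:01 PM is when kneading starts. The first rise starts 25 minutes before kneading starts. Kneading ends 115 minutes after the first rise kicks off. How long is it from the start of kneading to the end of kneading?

1 h 30 min

The first rise starts at 2:01 PM − 25 min = 1:36 PM.
Kneading ends at 1:36 PM + 115 min = 3:31 PM.
From 2:01 PM to 3:31 PM is 1 h 30 min.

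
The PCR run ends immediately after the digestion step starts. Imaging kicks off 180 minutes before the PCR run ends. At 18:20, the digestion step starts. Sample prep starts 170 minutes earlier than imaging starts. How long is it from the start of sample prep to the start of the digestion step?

The PCR run ends at 18:20.
Imaging starts at 18:20 − 180 min = 15:20.
Sample prep starts at 15:20 − 170 min = 12:30.
From 12:30 to 18:20 is 5 h 50 min.

5 h 50 min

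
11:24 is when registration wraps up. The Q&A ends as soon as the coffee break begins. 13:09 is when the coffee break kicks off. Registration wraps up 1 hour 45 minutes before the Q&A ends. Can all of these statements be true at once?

Yes

The Q&A ends at 13:09.
Registration ends at 13:09 − 105 min = 11:24.
That matches the stated 11:24, so the schedule is consistent.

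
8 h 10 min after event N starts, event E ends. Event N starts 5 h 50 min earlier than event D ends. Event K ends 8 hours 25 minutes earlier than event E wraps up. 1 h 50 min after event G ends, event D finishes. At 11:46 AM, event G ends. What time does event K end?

Event D ends at 11:46 AM + 110 min = 1:36 PM.
Event N starts at 1:36 PM − 350 min = 7:46 AM.
Event E ends at 7:46 AM + 490 min = 3:56 PM.
Event K ends at 3:56 PM − 505 min = 7:31 AM.

7:31 AM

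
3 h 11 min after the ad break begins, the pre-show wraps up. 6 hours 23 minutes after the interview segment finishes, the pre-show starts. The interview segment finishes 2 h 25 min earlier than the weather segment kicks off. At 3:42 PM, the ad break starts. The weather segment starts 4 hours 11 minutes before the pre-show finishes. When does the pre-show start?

6:40 PM

The pre-show ends at 3:42 PM + 191 min = 6:53 PM.
The weather segment starts at 6:53 PM − 251 min = 2:42 PM.
The interview segment ends at 2:42 PM − 145 min = 12:17 PM.
The pre-show starts at 12:17 PM + 383 min = 6:40 PM.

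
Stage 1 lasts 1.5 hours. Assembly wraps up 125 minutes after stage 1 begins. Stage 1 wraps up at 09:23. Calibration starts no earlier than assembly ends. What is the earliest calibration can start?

09:58

Stage 1 starts at 09:23 − 90 min = 07:53.
Assembly ends at 07:53 + 125 min = 09:58.
Calibration is bounded by assembly, so the earliest it can start is 09:58.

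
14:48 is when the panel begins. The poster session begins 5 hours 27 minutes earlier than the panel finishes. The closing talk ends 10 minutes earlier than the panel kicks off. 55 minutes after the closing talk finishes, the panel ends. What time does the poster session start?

The closing talk ends at 14:48 − 10 min = 14:38.
The panel ends at 14:38 + 55 min = 15:33.
The poster session starts at 15:33 − 327 min = 10:06.

10:06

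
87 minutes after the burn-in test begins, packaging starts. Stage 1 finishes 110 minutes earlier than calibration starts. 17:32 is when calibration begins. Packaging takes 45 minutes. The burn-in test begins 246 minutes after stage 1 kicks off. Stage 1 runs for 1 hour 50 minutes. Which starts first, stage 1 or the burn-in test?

stage 1

Stage 1 ends at 17:32 − 110 min = 15:42.
Stage 1 starts at 15:42 − 110 min = 13:52.
The burn-in test starts at 13:52 + 246 min = 17:58.
Stage 1 starts at 13:52 and the burn-in test starts at 17:58, so stage 1 is first.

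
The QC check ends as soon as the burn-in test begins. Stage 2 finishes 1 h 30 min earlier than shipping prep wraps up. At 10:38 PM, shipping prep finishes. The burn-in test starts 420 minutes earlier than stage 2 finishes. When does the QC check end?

Stage 2 ends at 10:38 PM − 90 min = 9:08 PM.
The burn-in test starts at 9:08 PM − 420 min = 2:08 PM.
So the QC check ends at 2:08 PM.

2:08 PM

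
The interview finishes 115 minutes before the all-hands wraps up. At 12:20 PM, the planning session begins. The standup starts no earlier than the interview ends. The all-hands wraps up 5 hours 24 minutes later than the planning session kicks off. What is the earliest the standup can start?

The all-hands ends at 12:20 PM + 324 min = 5:44 PM.
The interview ends at 5:44 PM − 115 min = 3:49 PM.
The standup is bounded by the interview, so the earliest it can start is 3:49 PM.

3:49 PM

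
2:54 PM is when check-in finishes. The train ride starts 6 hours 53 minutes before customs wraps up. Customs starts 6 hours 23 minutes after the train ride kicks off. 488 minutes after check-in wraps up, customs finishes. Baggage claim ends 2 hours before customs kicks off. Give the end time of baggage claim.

Customs ends at 2:54 PM + 488 min = 11:02 PM.
The train ride starts at 11:02 PM − 413 min = 4:09 PM.
Customs starts at 4:09 PM + 383 min = 10:32 PM.
Baggage claim ends at 10:32 PM − 120 min = 8:32 PM.

8:32 PM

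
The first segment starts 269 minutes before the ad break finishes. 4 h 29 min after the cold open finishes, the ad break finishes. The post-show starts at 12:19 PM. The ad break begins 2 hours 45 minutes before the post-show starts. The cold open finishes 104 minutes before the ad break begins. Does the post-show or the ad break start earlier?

The ad break starts at 12:19 PM − 165 min = 9:34 AM.
The post-show starts at 12:19 PM and the ad break starts at 9:34 AM, so the ad break is first.

the ad break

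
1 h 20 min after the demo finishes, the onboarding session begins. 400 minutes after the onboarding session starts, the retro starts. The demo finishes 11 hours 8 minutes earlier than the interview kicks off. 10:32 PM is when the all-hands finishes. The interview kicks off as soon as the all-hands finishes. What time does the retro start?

7:24 PM

The interview starts at 10:32 PM.
The demo ends at 10:32 PM − 668 min = 11:24 AM.
The onboarding session starts at 11:24 AM + 80 min = 12:44 PM.
The retro starts at 12:44 PM + 400 min = 7:24 PM.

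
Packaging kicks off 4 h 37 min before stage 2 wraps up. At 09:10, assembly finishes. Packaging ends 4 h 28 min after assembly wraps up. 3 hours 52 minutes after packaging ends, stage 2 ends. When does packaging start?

12:53

Packaging ends at 09:10 + 268 min = 13:38.
Stage 2 ends at 13:38 + 232 min = 17:30.
Packaging starts at 17:30 − 277 min = 12:53.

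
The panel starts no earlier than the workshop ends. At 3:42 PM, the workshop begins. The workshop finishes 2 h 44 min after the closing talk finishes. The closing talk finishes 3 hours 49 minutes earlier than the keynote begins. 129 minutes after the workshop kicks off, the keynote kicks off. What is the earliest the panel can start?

4:46 PM

The keynote starts at 3:42 PM + 129 min = 5:51 PM.
The closing talk ends at 5:51 PM − 229 min = 2:02 PM.
The workshop ends at 2:02 PM + 164 min = 4:46 PM.
The panel is bounded by the workshop, so the earliest it can start is 4:46 PM.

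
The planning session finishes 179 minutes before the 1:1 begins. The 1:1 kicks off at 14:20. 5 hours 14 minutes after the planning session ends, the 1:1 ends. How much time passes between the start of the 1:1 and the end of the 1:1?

The planning session ends at 14:20 − 179 min = 11:21.
The 1:1 ends at 11:21 + 314 min = 16:35.
From 14:20 to 16:35 is 2 h 15 min.

2 h 15 min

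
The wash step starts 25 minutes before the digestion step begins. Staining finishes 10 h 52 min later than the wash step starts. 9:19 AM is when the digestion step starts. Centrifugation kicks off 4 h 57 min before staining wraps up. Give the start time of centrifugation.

The wash step starts at 9:19 AM − 25 min = 8:54 AM.
Staining ends at 8:54 AM + 652 min = 7:46 PM.
Centrifugation starts at 7:46 PM − 297 min = 2:49 PM.

2:49 PM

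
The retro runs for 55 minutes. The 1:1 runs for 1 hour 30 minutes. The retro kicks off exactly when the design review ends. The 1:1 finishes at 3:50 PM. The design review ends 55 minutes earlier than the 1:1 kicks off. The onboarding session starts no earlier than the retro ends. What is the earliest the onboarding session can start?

2:20 PM

The 1:1 starts at 3:50 PM − 90 min = 2:20 PM.
The design review ends at 2:20 PM − 55 min = 1:25 PM.
So the retro starts at 1:25 PM.
The retro ends at 1:25 PM + 55 min = 2:20 PM.
The onboarding session is bounded by the retro, so the earliest it can start is 2:20 PM.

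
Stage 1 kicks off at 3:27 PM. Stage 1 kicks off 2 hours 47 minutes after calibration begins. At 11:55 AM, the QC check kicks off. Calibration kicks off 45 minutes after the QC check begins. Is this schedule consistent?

Calibration starts at 11:55 AM + 45 min = 12:40 PM.
Stage 1 starts at 12:40 PM + 167 min = 3:27 PM.
That matches the stated 3:27 PM, so the schedule is consistent.

Yes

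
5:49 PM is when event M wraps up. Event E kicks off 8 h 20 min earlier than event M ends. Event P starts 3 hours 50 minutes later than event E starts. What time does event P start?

1:19 PM

Event E starts at 5:49 PM − 500 min = 9:29 AM.
Event P starts at 9:29 AM + 230 min = 1:19 PM.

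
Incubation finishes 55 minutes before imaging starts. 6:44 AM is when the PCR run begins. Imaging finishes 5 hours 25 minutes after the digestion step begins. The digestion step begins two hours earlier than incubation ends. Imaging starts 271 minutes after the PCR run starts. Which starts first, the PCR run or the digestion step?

Imaging starts at 6:44 AM + 271 min = 11:15 AM.
Incubation ends at 11:15 AM − 55 min = 10:20 AM.
The digestion step starts at 10:20 AM − 120 min = 8:20 AM.
The PCR run starts at 6:44 AM and the digestion step starts at 8:20 AM, so the PCR run is first.

the PCR run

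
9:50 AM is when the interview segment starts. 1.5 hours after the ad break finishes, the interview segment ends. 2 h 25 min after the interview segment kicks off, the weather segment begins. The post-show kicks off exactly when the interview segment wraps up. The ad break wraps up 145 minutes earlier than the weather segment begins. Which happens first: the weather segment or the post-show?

the post-show

The weather segment starts at 9:50 AM + 145 min = 12:15 PM.
The ad break ends at 12:15 PM − 145 min = 9:50 AM.
The interview segment ends at 9:50 AM + 90 min = 11:20 AM.
So the post-show starts at 11:20 AM.
The weather segment starts at 12:15 PM and the post-show starts at 11:20 AM, so the post-show is first.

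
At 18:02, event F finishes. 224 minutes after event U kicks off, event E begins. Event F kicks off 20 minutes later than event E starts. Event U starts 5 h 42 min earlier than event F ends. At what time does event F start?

16:24

Event U starts at 18:02 − 342 min = 12:20.
Event E starts at 12:20 + 224 min = 16:04.
Event F starts at 16:04 + 20 min = 16:24.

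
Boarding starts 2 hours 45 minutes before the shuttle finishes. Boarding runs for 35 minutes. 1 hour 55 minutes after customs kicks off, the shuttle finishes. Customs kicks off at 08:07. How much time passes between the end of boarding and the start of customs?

The shuttle ends at 08:07 + 115 min = 10:02.
Boarding starts at 10:02 − 165 min = 07:17.
Boarding ends at 07:17 + 35 min = 07:52.
From 07:52 to 08:07 is 15 minutes.

15 minutes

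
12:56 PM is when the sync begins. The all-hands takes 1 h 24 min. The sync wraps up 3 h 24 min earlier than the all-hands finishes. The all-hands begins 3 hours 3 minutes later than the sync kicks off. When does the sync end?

The all-hands starts at 12:56 PM + 183 min = 3:59 PM.
The all-hands ends at 3:59 PM + 84 min = 5:23 PM.
The sync ends at 5:23 PM − 204 min = 1:59 PM.

1:59 PM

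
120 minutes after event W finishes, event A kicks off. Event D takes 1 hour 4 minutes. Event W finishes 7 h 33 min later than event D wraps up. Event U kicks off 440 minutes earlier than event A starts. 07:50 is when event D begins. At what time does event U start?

Event D ends at 07:50 + 64 min = 08:54.
Event W ends at 08:54 + 453 min = 16:27.
Event A starts at 16:27 + 120 min = 18:27.
Event U starts at 18:27 − 440 min = 11:07.

11:07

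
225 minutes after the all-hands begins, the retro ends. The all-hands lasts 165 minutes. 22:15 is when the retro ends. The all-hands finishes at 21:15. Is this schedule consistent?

The all-hands starts at 21:15 − 165 min = 18:30.
The retro ends at 18:30 + 225 min = 22:15.
That matches the stated 22:15, so the schedule is consistent.

Yes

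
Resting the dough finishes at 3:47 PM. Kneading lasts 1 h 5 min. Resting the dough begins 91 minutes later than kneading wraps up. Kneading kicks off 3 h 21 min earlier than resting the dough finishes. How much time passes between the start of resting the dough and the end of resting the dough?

Kneading starts at 3:47 PM − 201 min = 12:26 PM.
Kneading ends at 12:26 PM + 65 min = 1:31 PM.
Resting the dough starts at 1:31 PM + 91 min = 3:02 PM.
From 3:02 PM to 3:47 PM is 45 minutes.

45 minutes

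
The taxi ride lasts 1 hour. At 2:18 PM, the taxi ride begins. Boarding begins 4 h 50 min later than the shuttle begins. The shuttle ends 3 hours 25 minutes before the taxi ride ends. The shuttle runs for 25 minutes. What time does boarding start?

The taxi ride ends at 2:18 PM + 60 min = 3:18 PM.
The shuttle ends at 3:18 PM − 205 min = 11:53 AM.
The shuttle starts at 11:53 AM − 25 min = 11:28 AM.
Boarding starts at 11:28 AM + 290 min = 4:18 PM.

4:18 PM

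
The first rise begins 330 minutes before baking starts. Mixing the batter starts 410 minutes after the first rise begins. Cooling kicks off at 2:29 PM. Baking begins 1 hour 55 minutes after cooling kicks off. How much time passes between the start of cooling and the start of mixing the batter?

3 hours 15 minutes

Baking starts at 2:29 PM + 115 min = 4:24 PM.
The first rise starts at 4:24 PM − 330 min = 10:54 AM.
Mixing the batter starts at 10:54 AM + 410 min = 5:44 PM.
From 2:29 PM to 5:44 PM is 3 hours 15 minutes.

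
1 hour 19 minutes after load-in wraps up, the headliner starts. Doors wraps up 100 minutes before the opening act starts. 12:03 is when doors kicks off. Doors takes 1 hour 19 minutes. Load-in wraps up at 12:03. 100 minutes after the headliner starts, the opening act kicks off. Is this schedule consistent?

Yes

The headliner starts at 12:03 + 79 min = 13:22.
The opening act starts at 13:22 + 100 min = 15:02.
Doors ends at 15:02 − 100 min = 13:22.
Doors starts at 13:22 − 79 min = 12:03.
That matches the stated 12:03, so the schedule is consistent.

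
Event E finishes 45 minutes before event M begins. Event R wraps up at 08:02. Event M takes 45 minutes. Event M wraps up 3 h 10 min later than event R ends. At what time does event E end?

09:42

Event M ends at 08:02 + 190 min = 11:12.
Event M starts at 11:12 − 45 min = 10:27.
Event E ends at 10:27 − 45 min = 09:42.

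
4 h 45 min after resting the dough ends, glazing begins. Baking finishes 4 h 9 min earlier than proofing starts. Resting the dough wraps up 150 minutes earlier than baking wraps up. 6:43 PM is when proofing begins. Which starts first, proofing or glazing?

glazing

Baking ends at 6:43 PM − 249 min = 2:34 PM.
Resting the dough ends at 2:34 PM − 150 min = 12:04 PM.
Glazing starts at 12:04 PM + 285 min = 4:49 PM.
Proofing starts at 6:43 PM and glazing starts at 4:49 PM, so glazing is first.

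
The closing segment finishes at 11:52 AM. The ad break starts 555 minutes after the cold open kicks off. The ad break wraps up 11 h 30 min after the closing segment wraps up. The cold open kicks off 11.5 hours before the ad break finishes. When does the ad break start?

9:07 PM

The ad break ends at 11:52 AM + 690 min = 11:22 PM.
The cold open starts at 11:22 PM − 690 min = 11:52 AM.
The ad break starts at 11:52 AM + 555 min = 9:07 PM.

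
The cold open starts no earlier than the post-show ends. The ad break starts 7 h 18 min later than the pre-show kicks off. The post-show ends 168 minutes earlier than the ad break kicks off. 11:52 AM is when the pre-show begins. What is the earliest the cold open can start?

The ad break starts at 11:52 AM + 438 min = 7:10 PM.
The post-show ends at 7:10 PM − 168 min = 4:22 PM.
The cold open is bounded by the post-show, so the earliest it can start is 4:22 PM.

4:22 PM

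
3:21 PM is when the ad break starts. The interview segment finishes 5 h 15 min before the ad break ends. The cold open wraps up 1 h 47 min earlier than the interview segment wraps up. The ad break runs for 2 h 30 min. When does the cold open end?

The ad break ends at 3:21 PM + 150 min = 5:51 PM.
The interview segment ends at 5:51 PM − 315 min = 12:36 PM.
The cold open ends at 12:36 PM − 107 min = 10:49 AM.

10:49 AM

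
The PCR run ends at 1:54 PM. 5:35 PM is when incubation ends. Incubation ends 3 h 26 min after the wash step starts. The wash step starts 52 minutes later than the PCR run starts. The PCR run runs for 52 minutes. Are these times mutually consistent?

No

The PCR run starts at 1:54 PM − 52 min = 1:02 PM.
The wash step starts at 1:02 PM + 52 min = 1:54 PM.
Incubation ends at 1:54 PM + 206 min = 5:20 PM.
But incubation is also said to end at 5:35 PM — a 15-minute conflict.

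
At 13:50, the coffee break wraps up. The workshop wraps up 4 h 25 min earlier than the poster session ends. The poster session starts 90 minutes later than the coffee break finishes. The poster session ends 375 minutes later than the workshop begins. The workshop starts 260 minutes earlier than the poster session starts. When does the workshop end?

The poster session starts at 13:50 + 90 min = 15:20.
The workshop starts at 15:20 − 260 min = 11:00.
The poster session ends at 11:00 + 375 min = 17:15.
The workshop ends at 17:15 − 265 min = 12:50.

12:50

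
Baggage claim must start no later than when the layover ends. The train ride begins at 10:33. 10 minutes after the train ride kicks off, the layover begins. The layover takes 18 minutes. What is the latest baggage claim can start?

11:01

The layover starts at 10:33 + 10 min = 10:43.
The layover ends at 10:43 + 18 min = 11:01.
Baggage claim is bounded by the layover, so the latest it can start is 11:01.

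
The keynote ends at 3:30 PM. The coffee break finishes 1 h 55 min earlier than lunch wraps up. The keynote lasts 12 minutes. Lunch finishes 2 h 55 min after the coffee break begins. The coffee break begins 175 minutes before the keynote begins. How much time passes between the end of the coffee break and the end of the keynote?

The keynote starts at 3:30 PM − 12 min = 3:18 PM.
The coffee break starts at 3:18 PM − 175 min = 12:23 PM.
Lunch ends at 12:23 PM + 175 min = 3:18 PM.
The coffee break ends at 3:18 PM − 115 min = 1:23 PM.
From 1:23 PM to 3:30 PM is 2 hours 7 minutes.

2 hours 7 minutes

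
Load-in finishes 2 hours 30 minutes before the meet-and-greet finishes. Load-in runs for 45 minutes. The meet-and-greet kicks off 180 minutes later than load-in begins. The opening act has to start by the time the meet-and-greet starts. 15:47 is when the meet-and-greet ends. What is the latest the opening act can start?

Load-in ends at 15:47 − 150 min = 13:17.
Load-in starts at 13:17 − 45 min = 12:32.
The meet-and-greet starts at 12:32 + 180 min = 15:32.
The opening act is bounded by the meet-and-greet, so the latest it can start is 15:32.

15:32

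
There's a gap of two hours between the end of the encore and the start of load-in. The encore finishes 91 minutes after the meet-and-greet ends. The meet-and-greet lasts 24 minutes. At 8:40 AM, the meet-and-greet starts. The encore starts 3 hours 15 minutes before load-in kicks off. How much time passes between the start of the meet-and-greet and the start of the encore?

40 minutes

The meet-and-greet ends at 8:40 AM + 24 min = 9:04 AM.
The encore ends at 9:04 AM + 91 min = 10:35 AM.
Load-in starts at 10:35 AM + 120 min = 12:35 PM.
The encore starts at 12:35 PM − 195 min = 9:20 AM.
From 8:40 AM to 9:20 AM is 40 minutes.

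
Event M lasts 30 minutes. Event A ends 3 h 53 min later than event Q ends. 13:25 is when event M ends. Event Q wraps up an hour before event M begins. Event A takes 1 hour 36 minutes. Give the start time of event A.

Event M starts at 13:25 − 30 min = 12:55.
Event Q ends at 12:55 − 60 min = 11:55.
Event A ends at 11:55 + 233 min = 15:48.
Event A starts at 15:48 − 96 min = 14:12.

14:12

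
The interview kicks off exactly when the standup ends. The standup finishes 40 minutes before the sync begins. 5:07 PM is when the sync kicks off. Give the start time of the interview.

4:27 PM

The standup ends at 5:07 PM − 40 min = 4:27 PM.
So the interview starts at 4:27 PM.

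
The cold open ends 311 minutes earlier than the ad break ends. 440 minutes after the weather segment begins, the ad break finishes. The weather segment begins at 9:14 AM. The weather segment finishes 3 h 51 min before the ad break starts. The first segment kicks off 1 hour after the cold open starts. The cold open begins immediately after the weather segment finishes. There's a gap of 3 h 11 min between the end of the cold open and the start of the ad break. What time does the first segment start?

11:43 AM

The ad break ends at 9:14 AM + 440 min = 4:34 PM.
The cold open ends at 4:34 PM − 311 min = 11:23 AM.
The ad break starts at 11:23 AM + 191 min = 2:34 PM.
The weather segment ends at 2:34 PM − 231 min = 10:43 AM.
So the cold open starts at 10:43 AM.
The first segment starts at 10:43 AM + 60 min = 11:43 AM.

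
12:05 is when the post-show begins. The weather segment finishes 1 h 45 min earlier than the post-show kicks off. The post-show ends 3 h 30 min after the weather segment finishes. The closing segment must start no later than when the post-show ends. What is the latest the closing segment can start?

13:50

The weather segment ends at 12:05 − 105 min = 10:20.
The post-show ends at 10:20 + 210 min = 13:50.
The closing segment is bounded by the post-show, so the latest it can start is 13:50.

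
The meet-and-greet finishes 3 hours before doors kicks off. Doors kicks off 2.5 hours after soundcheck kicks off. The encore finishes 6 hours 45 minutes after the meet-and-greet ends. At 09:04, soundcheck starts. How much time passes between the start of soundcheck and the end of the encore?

6 h 15 min

Doors starts at 09:04 + 150 min = 11:34.
The meet-and-greet ends at 11:34 − 180 min = 08:34.
The encore ends at 08:34 + 405 min = 15:19.
From 09:04 to 15:19 is 6 h 15 min.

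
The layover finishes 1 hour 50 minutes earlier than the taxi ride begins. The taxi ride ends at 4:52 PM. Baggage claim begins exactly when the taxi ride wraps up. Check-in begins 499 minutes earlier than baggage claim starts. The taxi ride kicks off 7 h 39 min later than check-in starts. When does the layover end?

2:22 PM

Baggage claim starts at 4:52 PM.
Check-in starts at 4:52 PM − 499 min = 8:33 AM.
The taxi ride starts at 8:33 AM + 459 min = 4:12 PM.
The layover ends at 4:12 PM − 110 min = 2:22 PM.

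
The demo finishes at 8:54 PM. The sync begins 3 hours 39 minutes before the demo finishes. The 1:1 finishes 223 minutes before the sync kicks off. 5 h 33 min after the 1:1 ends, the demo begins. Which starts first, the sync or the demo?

the sync

The sync starts at 8:54 PM − 219 min = 5:15 PM.
The 1:1 ends at 5:15 PM − 223 min = 1:32 PM.
The demo starts at 1:32 PM + 333 min = 7:05 PM.
The sync starts at 5:15 PM and the demo starts at 7:05 PM, so the sync is first.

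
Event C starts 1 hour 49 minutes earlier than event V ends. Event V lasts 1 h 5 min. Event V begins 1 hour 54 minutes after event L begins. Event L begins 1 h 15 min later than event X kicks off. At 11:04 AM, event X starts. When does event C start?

1:29 PM

Event L starts at 11:04 AM + 75 min = 12:19 PM.
Event V starts at 12:19 PM + 114 min = 2:13 PM.
Event V ends at 2:13 PM + 65 min = 3:18 PM.
Event C starts at 3:18 PM − 109 min = 1:29 PM.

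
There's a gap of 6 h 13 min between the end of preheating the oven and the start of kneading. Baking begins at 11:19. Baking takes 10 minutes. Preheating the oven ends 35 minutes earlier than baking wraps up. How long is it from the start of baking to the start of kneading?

5 h 48 min

Baking ends at 11:19 + 10 min = 11:29.
Preheating the oven ends at 11:29 − 35 min = 10:54.
Kneading starts at 10:54 + 373 min = 17:07.
From 11:19 to 17:07 is 5 h 48 min.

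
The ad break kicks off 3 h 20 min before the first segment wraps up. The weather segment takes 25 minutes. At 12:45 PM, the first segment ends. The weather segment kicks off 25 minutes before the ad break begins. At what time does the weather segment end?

The ad break starts at 12:45 PM − 200 min = 9:25 AM.
The weather segment starts at 9:25 AM − 25 min = 9:00 AM.
The weather segment ends at 9:00 AM + 25 min = 9:25 AM.

9:25 AM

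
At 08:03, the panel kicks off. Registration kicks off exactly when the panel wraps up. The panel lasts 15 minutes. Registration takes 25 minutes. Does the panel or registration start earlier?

the panel

The panel ends at 08:03 + 15 min = 08:18.
So registration starts at 08:18.
The panel starts at 08:03 and registration starts at 08:18, so the panel is first.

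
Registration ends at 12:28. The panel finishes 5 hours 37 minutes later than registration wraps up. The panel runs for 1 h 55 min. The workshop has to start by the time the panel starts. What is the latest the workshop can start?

The panel ends at 12:28 + 337 min = 18:05.
The panel starts at 18:05 − 115 min = 16:10.
The workshop is bounded by the panel, so the latest it can start is 16:10.

16:10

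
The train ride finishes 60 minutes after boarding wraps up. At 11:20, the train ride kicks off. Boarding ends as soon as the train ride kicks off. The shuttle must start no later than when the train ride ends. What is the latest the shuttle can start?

Boarding ends at 11:20.
The train ride ends at 11:20 + 60 min = 12:20.
The shuttle is bounded by the train ride, so the latest it can start is 12:20.

12:20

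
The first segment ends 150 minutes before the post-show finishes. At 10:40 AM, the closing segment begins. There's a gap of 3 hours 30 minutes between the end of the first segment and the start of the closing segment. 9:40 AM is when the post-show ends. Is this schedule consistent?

Yes

The first segment ends at 9:40 AM − 150 min = 7:10 AM.
The closing segment starts at 7:10 AM + 210 min = 10:40 AM.
That matches the stated 10:40 AM, so the schedule is consistent.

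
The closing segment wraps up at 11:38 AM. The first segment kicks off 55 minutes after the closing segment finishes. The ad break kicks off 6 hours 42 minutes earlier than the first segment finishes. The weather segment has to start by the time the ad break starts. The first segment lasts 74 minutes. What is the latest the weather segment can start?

The first segment starts at 11:38 AM + 55 min = 12:33 PM.
The first segment ends at 12:33 PM + 74 min = 1:47 PM.
The ad break starts at 1:47 PM − 402 min = 7:05 AM.
The weather segment is bounded by the ad break, so the latest it can start is 7:05 AM.

7:05 AM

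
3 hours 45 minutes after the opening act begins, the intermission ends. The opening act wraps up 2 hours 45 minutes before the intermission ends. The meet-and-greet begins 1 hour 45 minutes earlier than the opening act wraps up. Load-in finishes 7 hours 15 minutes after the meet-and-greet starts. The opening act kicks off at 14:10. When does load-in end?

The intermission ends at 14:10 + 225 min = 17:55.
The opening act ends at 17:55 − 165 min = 15:10.
The meet-and-greet starts at 15:10 − 105 min = 13:25.
Load-in ends at 13:25 + 435 min = 20:40.

20:40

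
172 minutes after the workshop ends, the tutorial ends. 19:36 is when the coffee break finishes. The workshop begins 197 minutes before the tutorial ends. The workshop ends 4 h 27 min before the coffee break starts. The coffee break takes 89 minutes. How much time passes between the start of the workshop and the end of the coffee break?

The coffee break starts at 19:36 − 89 min = 18:07.
The workshop ends at 18:07 − 267 min = 13:40.
The tutorial ends at 13:40 + 172 min = 16:32.
The workshop starts at 16:32 − 197 min = 13:15.
From 13:15 to 19:36 is 381 minutes.

381 minutes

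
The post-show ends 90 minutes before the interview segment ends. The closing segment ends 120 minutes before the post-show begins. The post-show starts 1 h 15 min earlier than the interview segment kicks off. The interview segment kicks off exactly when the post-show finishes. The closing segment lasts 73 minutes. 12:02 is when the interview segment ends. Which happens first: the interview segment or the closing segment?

The post-show ends at 12:02 − 90 min = 10:32.
So the interview segment starts at 10:32.
The post-show starts at 10:32 − 75 min = 09:17.
The closing segment ends at 09:17 − 120 min = 07:17.
The closing segment starts at 07:17 − 73 min = 06:04.
The interview segment starts at 10:32 and the closing segment starts at 06:04, so the closing segment is first.

the closing segment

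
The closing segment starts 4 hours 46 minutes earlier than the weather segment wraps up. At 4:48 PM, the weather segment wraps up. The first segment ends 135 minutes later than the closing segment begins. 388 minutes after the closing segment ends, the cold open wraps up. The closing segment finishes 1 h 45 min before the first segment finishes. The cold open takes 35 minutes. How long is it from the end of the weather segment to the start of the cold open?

97 minutes

The closing segment starts at 4:48 PM − 286 min = 12:02 PM.
The first segment ends at 12:02 PM + 135 min = 2:17 PM.
The closing segment ends at 2:17 PM − 105 min = 12:32 PM.
The cold open ends at 12:32 PM + 388 min = 7:00 PM.
The cold open starts at 7:00 PM − 35 min = 6:25 PM.
From 4:48 PM to 6:25 PM is 97 minutes.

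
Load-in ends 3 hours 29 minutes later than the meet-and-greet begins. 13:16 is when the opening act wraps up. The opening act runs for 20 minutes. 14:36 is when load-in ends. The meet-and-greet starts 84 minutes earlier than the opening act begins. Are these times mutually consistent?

The opening act starts at 13:16 − 20 min = 12:56.
The meet-and-greet starts at 12:56 − 84 min = 11:32.
Load-in ends at 11:32 + 209 min = 15:01.
But load-in is also said to end at 14:36 — a 25-minute conflict.

No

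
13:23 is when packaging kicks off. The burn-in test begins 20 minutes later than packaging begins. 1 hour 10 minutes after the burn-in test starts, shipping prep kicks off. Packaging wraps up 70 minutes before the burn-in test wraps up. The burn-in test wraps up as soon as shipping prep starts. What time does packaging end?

The burn-in test starts at 13:23 + 20 min = 13:43.
Shipping prep starts at 13:43 + 70 min = 14:53.
So the burn-in test ends at 14:53.
Packaging ends at 14:53 − 70 min = 13:43.

13:43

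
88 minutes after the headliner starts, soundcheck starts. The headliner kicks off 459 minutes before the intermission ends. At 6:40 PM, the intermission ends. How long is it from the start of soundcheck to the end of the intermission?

The headliner starts at 6:40 PM − 459 min = 11:01 AM.
Soundcheck starts at 11:01 AM + 88 min = 12:29 PM.
From 12:29 PM to 6:40 PM is 6 h 11 min.

6 h 11 min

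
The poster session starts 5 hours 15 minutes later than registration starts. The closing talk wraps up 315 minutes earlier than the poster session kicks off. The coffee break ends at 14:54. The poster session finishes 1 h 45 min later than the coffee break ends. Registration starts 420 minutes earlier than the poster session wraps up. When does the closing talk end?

The poster session ends at 14:54 + 105 min = 16:39.
Registration starts at 16:39 − 420 min = 09:39.
The poster session starts at 09:39 + 315 min = 14:54.
The closing talk ends at 14:54 − 315 min = 09:39.

09:39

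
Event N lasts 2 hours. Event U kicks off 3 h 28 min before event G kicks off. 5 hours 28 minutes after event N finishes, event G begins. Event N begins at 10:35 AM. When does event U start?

Event N ends at 10:35 AM + 120 min = 12:35 PM.
Event G starts at 12:35 PM + 328 min = 6:03 PM.
Event U starts at 6:03 PM − 208 min = 2:35 PM.

2:35 PM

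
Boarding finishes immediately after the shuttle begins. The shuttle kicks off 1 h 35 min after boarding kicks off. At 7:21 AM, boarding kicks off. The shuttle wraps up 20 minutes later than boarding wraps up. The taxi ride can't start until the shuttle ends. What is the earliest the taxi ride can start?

9:16 AM

The shuttle starts at 7:21 AM + 95 min = 8:56 AM.
So boarding ends at 8:56 AM.
The shuttle ends at 8:56 AM + 20 min = 9:16 AM.
The taxi ride is bounded by the shuttle, so the earliest it can start is 9:16 AM.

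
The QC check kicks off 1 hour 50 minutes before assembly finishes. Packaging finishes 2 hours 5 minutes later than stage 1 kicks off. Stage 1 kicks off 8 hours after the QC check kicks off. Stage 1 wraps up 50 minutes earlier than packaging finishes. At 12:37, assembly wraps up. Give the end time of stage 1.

20:02

The QC check starts at 12:37 − 110 min = 10:47.
Stage 1 starts at 10:47 + 480 min = 18:47.
Packaging ends at 18:47 + 125 min = 20:52.
Stage 1 ends at 20:52 − 50 min = 20:02.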